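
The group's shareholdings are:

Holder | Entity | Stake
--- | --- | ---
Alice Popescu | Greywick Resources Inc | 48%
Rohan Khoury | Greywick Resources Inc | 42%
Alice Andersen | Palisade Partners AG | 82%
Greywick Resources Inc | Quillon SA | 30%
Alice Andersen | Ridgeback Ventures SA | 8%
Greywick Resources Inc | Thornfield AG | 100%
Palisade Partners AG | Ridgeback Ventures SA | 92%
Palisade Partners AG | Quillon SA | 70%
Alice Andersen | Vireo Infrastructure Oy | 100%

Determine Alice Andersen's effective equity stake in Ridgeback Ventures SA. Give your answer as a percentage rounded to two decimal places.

83.44%

Alice Andersen reaches Ridgeback along 2 paths.
Direct stake: 8% = 8%.
Via Palisade: 82% × 92% = 75.44%.
Total: 8% + 75.44% = 83.44%.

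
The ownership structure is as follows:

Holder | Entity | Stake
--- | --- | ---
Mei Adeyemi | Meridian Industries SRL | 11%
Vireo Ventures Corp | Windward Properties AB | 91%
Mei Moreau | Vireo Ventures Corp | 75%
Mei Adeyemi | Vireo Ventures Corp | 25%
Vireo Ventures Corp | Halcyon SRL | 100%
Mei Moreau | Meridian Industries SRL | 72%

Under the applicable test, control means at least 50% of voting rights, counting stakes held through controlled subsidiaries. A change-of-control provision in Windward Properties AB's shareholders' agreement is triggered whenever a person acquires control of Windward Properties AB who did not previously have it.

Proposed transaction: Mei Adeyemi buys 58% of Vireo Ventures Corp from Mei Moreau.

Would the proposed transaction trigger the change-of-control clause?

The purchase adds only to Mei Adeyemi's holdings (Mei Moreau's stake shrinks), so Mei Adeyemi is the only person who could newly come to control Windward.
Mei Adeyemi's largest direct stake is 25% in Vireo, which does not meet the threshold, so Mei Adeyemi controls no company.
Neither Mei Adeyemi nor any entity Mei Adeyemi controls holds any voting interest in Windward.
So before the transaction, Mei Adeyemi does not control Windward.
After the purchase, Mei Adeyemi's direct stake in Vireo rises to 25% + 58% = 83%, and Mei Moreau's stake falls to 17%.
Mei Adeyemi holds 83% of Vireo, so Mei Adeyemi controls Vireo.
Vireo holds 91% of Windward, so Mei Adeyemi controls Windward.
Mei Adeyemi did not control Windward before and does after, so the clause is triggered.

Yes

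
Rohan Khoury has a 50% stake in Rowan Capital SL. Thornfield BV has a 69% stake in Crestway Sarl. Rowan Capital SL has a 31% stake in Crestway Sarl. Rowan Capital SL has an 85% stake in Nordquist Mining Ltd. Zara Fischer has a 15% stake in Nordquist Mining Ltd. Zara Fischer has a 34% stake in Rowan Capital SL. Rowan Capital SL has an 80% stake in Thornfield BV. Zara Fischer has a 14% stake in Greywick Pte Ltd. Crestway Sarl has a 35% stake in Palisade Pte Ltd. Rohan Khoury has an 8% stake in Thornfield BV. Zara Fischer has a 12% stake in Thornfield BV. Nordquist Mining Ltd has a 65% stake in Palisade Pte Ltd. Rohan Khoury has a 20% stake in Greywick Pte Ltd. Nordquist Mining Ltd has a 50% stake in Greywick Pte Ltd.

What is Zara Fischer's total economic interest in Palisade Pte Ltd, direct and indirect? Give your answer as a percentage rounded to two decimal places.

Zara reaches Palisade along 5 paths.
Via Rowan → Crestway: 34% × 31% × 35% = 3.689%.
Via Rowan → Thornfield → Crestway: 34% × 80% × 69% × 35% = 6.5688%.
Via Thornfield → Crestway: 12% × 69% × 35% = 2.898%.
Via Rowan → Nordquist: 34% × 85% × 65% = 18.785%.
Via Nordquist: 15% × 65% = 9.75%.
Total: 3.689% + 6.5688% + 2.898% + 18.785% + 9.75% = 41.6908%.
Rounded: 41.69%.

41.69%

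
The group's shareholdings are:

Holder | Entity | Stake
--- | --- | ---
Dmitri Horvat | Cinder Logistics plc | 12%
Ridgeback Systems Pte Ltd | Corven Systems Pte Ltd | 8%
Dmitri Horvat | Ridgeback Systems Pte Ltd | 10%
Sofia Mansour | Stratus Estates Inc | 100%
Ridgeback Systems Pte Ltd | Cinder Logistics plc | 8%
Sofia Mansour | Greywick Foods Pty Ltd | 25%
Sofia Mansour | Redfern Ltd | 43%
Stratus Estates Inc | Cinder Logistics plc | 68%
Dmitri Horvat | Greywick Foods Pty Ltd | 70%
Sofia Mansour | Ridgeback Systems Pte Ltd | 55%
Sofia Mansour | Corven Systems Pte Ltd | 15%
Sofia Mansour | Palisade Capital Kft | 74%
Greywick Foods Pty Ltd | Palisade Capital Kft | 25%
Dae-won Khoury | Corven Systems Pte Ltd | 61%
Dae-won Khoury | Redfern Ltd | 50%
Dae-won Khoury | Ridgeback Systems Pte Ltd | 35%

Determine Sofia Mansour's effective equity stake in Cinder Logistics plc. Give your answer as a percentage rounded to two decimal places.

Sofia reaches Cinder along 2 paths.
Via Ridgeback: 55% × 8% = 4.4%.
Via Stratus: 100% × 68% = 68%.
Total: 4.4% + 68% = 72.4%.
Rounded: 72.40%.

72.40%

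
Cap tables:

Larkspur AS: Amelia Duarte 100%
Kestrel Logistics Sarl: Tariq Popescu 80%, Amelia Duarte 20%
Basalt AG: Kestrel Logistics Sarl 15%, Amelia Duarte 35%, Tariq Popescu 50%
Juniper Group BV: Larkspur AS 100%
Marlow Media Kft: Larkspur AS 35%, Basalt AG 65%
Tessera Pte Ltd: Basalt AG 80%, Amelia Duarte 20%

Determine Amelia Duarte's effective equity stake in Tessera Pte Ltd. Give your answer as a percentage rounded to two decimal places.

50.40%

Amelia reaches Tessera along 3 paths.
Via Kestrel → Basalt: 20% × 15% × 80% = 2.4%.
Via Basalt: 35% × 80% = 28%.
Direct stake: 20% = 20%.
Total: 2.4% + 28% + 20% = 50.4%.
Rounded: 50.40%.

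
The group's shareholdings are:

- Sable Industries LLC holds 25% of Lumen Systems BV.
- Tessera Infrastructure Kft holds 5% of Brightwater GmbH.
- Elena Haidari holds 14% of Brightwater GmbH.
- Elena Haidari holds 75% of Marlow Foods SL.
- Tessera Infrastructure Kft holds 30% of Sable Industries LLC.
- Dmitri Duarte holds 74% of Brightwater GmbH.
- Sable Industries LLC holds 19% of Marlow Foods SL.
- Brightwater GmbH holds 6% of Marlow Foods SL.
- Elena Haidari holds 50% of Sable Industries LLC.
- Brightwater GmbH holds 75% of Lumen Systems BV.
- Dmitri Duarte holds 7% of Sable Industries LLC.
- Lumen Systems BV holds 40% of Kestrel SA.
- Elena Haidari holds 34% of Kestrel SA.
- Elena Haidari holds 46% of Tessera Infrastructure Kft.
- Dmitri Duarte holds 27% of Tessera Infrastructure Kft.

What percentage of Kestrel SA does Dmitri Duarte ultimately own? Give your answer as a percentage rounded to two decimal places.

Dmitri reaches Kestrel along 4 paths.
Via Brightwater → Lumen: 74% × 75% × 40% = 22.2%.
Via Tessera → Brightwater → Lumen: 27% × 5% × 75% × 40% = 0.405%.
Via Sable → Lumen: 7% × 25% × 40% = 0.7%.
Via Tessera → Sable → Lumen: 27% × 30% × 25% × 40% = 0.81%.
Total: 22.2% + 0.405% + 0.7% + 0.81% = 24.115%.
Rounded: 24.12%.

24.12%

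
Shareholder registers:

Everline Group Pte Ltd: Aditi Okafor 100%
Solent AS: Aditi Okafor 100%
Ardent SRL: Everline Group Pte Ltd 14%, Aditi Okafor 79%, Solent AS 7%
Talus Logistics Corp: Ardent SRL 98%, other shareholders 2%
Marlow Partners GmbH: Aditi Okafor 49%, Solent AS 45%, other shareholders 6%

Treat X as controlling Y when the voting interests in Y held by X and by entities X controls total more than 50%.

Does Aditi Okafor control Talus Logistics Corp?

Aditi holds 100% of Everline, so Aditi controls Everline.
Aditi holds 100% of Solent, so Aditi controls Solent.
Everline and Aditi and Solent together hold 14% + 79% + 7% = 100% of Ardent, so Aditi controls Ardent.
Ardent holds 98% of Talus, so Aditi controls Talus.

Yes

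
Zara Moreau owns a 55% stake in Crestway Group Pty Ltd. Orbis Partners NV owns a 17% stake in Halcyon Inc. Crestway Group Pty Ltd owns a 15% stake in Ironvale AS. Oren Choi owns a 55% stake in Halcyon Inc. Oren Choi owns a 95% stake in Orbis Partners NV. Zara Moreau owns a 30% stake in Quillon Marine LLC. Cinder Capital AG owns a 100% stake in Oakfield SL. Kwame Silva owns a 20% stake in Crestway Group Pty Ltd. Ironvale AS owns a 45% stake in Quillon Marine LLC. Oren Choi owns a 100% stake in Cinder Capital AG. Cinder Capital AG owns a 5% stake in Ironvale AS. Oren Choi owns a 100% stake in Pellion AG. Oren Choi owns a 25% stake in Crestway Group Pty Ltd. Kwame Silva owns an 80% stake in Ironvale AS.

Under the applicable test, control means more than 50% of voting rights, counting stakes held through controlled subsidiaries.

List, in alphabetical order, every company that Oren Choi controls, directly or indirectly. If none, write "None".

Cinder Capital AG, Halcyon Inc, Oakfield SL, Orbis Partners NV, Pellion AG

Oren holds 100% of Cinder, so Oren controls Cinder.
Oren holds 95% of Orbis, so Oren controls Orbis.
Cinder holds 100% of Oakfield, so Oren controls Oakfield.
Oren and Orbis together hold 55% + 17% = 72% of Halcyon, so Oren controls Halcyon.
Oren holds 100% of Pellion, so Oren controls Pellion.
No other company's threshold is met.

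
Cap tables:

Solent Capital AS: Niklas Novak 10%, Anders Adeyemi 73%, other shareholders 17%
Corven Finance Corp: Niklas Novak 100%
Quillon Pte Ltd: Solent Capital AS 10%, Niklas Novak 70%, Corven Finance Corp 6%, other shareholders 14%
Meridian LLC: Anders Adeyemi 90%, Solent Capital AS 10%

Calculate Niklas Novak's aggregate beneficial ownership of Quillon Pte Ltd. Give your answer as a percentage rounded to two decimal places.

77.00%

Niklas reaches Quillon along 3 paths.
Via Solent: 10% × 10% = 1%.
Direct stake: 70% = 70%.
Via Corven: 100% × 6% = 6%.
Total: 1% + 70% + 6% = 77%.
Rounded: 77.00%.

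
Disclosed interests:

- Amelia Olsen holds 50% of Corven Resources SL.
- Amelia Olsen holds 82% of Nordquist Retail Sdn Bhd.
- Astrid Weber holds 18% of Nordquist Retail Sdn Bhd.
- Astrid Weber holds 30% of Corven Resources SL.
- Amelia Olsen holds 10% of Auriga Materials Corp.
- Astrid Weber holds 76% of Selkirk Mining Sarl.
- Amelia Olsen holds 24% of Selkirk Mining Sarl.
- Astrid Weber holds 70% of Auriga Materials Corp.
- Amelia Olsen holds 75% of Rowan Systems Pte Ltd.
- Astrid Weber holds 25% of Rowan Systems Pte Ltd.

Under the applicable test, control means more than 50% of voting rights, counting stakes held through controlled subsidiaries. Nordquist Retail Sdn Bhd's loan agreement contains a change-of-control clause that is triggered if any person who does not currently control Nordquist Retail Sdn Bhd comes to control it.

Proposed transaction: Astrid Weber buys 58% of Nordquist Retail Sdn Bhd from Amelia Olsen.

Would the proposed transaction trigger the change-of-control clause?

Yes

The purchase adds only to Astrid's holdings (Amelia's stake shrinks), so Astrid is the only person who could newly come to control Nordquist.
Astrid holds 70% of Auriga, so Astrid controls Auriga.
Astrid holds 76% of Selkirk, so Astrid controls Selkirk.
In Nordquist, Astrid's side holds only 18%, not > 50%.
So before the transaction, Astrid does not control Nordquist.
After the purchase, Astrid's direct stake in Nordquist rises to 18% + 58% = 76%, and Amelia's stake falls to 24%.
Astrid holds 76% of Nordquist, so Astrid controls Nordquist.
Astrid did not control Nordquist before and does after, so the clause is triggered.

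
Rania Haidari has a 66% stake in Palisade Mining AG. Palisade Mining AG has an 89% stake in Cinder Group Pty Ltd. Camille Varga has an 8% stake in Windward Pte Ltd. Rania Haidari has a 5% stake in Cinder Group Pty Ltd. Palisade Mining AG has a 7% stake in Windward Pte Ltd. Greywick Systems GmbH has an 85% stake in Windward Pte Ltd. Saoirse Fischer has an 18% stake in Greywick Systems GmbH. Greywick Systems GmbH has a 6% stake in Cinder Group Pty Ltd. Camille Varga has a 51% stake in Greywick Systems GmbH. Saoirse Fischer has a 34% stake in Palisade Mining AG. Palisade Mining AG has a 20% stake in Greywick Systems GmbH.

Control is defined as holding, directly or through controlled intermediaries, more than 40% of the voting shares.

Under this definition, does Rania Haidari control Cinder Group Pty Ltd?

Yes

Rania holds 66% of Palisade, so Rania controls Palisade.
Palisade and Rania together hold 89% + 5% = 94% of Cinder, so Rania controls Cinder.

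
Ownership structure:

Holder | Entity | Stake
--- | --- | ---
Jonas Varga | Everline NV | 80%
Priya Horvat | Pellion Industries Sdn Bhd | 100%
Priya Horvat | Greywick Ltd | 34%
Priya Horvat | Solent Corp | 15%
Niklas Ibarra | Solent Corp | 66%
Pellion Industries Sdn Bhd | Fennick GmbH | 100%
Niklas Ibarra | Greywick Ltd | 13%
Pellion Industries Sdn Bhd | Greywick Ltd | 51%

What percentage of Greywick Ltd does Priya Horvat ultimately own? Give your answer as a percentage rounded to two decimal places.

Priya reaches Greywick along 2 paths.
Direct stake: 34% = 34%.
Via Pellion: 100% × 51% = 51%.
Total: 34% + 51% = 85%.
Rounded: 85.00%.

85.00%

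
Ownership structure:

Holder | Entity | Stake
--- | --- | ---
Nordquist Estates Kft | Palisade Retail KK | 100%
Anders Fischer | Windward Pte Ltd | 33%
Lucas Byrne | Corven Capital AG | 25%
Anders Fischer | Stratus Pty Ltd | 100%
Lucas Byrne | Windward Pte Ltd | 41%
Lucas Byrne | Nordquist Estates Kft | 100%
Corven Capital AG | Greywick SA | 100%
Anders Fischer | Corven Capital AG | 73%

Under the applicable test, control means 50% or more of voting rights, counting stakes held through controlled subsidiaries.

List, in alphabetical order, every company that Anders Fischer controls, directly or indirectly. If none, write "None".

Corven Capital AG, Greywick SA, Stratus Pty Ltd

Anders holds 100% of Stratus, so Anders controls Stratus.
Anders holds 73% of Corven, so Anders controls Corven.
Corven holds 100% of Greywick, so Anders controls Greywick.
No other company's threshold is met.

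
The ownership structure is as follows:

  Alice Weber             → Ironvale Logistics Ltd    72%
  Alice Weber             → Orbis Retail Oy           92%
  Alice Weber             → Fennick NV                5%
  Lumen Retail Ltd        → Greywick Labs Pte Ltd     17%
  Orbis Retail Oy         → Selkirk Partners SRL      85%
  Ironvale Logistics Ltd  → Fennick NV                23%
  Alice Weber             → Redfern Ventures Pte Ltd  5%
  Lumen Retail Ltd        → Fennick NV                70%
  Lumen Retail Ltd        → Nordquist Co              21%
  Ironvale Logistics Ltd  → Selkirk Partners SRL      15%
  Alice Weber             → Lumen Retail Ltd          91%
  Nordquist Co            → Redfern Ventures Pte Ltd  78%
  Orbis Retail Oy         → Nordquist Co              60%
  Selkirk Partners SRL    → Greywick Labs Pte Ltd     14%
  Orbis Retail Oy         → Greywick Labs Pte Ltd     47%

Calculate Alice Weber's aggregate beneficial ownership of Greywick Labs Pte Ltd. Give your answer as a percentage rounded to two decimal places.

71.17%

Alice reaches Greywick along 4 paths.
Via Orbis: 92% × 47% = 43.24%.
Via Orbis → Selkirk: 92% × 85% × 14% = 10.948%.
Via Ironvale → Selkirk: 72% × 15% × 14% = 1.512%.
Via Lumen: 91% × 17% = 15.47%.
Total: 43.24% + 10.948% + 1.512% + 15.47% = 71.17%.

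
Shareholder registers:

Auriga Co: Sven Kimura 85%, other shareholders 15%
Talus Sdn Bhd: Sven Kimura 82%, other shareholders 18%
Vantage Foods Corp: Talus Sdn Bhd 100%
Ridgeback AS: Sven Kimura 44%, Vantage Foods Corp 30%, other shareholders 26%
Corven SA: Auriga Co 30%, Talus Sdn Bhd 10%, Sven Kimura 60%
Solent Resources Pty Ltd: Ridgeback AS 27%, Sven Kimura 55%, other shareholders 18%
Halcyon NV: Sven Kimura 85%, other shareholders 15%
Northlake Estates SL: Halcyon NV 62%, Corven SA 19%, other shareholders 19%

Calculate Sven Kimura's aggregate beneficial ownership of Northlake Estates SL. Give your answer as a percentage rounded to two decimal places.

70.50%

Sven reaches Northlake along 4 paths.
Via Halcyon: 85% × 62% = 52.7%.
Via Auriga → Corven: 85% × 30% × 19% = 4.845%.
Via Talus → Corven: 82% × 10% × 19% = 1.558%.
Via Corven: 60% × 19% = 11.4%.
Total: 52.7% + 4.845% + 1.558% + 11.4% = 70.503%.
Rounded: 70.50%.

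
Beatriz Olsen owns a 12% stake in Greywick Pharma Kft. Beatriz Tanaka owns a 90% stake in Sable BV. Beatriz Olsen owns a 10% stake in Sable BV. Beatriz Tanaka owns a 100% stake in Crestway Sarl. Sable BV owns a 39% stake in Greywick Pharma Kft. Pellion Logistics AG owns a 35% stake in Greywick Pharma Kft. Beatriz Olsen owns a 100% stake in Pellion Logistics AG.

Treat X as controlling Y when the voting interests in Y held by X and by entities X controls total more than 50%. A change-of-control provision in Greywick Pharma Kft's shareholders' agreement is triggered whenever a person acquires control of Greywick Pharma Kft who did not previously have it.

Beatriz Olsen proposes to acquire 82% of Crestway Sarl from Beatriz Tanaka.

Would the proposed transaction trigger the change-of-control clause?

The purchase adds only to Beatriz Olsen's holdings (Beatriz Tanaka's stake shrinks), so Beatriz Olsen is the only person who could newly come to control Greywick.
Beatriz Olsen holds 100% of Pellion, so Beatriz Olsen controls Pellion.
In Greywick, Beatriz Olsen's side holds only 35% + 12% = 47%, not > 50%.
So before the transaction, Beatriz Olsen does not control Greywick.
After the purchase, Beatriz Olsen holds 82% of Crestway directly, and Beatriz Tanaka's stake falls to 18%.
Beatriz Olsen holds 82% of Crestway, so Beatriz Olsen controls Crestway.
After the transaction, Beatriz Olsen's side holds 35% + 12% = 47% of Greywick, not > 50%, so Beatriz Olsen still does not control Greywick.
No new person acquires control, so the clause is not triggered.

No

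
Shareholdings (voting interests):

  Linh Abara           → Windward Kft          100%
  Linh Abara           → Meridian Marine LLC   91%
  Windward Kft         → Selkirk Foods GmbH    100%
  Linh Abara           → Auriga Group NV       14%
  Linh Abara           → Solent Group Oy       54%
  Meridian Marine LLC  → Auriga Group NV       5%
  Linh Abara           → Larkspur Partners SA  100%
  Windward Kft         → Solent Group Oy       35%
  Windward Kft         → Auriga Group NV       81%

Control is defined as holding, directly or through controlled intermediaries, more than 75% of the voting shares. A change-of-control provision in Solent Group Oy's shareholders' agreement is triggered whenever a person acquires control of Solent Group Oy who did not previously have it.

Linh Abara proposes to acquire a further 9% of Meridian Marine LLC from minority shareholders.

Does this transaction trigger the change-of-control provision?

No

The purchase changes only Linh's holdings, so Linh is the only person who could newly come to control Solent.
Linh holds 100% of Windward, so Linh controls Windward.
Windward and Linh together hold 35% + 54% = 89% of Solent, so Linh controls Solent.
So Linh already controls Solent before the transaction.
After the purchase, Linh's direct stake in Meridian rises to 91% + 9% = 100%.
Linh controlled Solent already, so this is not a new person acquiring control; every other person's position is unchanged or reduced.
No new person acquires control, so the clause is not triggered.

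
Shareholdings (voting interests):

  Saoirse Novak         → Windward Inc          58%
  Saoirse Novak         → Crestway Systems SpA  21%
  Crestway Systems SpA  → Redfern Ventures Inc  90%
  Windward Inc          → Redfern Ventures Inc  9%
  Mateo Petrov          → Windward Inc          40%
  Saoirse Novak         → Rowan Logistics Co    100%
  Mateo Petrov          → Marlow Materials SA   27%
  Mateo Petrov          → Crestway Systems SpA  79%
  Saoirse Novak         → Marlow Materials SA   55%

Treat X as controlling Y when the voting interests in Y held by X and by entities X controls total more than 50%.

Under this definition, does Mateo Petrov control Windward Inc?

Mateo holds 79% of Crestway, so Mateo controls Crestway.
Crestway holds 90% of Redfern, so Mateo controls Redfern.
In Windward, Mateo's side holds only 40%, not > 50%.
So Mateo does not control Windward.

No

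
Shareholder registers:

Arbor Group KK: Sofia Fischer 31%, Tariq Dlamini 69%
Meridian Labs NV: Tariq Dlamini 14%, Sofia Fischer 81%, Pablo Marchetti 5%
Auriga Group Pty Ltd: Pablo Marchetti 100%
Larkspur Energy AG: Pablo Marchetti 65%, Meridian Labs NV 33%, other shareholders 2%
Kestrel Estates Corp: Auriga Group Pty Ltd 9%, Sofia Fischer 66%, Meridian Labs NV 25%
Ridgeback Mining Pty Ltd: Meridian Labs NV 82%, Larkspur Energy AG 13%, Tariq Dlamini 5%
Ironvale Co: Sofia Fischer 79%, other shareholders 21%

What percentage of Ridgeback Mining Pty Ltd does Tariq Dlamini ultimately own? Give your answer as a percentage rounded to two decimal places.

Tariq reaches Ridgeback along 3 paths.
Via Meridian: 14% × 82% = 11.48%.
Via Meridian → Larkspur: 14% × 33% × 13% = 0.6006%.
Direct stake: 5% = 5%.
Total: 11.48% + 0.6006% + 5% = 17.0806%.
Rounded: 17.08%.

17.08%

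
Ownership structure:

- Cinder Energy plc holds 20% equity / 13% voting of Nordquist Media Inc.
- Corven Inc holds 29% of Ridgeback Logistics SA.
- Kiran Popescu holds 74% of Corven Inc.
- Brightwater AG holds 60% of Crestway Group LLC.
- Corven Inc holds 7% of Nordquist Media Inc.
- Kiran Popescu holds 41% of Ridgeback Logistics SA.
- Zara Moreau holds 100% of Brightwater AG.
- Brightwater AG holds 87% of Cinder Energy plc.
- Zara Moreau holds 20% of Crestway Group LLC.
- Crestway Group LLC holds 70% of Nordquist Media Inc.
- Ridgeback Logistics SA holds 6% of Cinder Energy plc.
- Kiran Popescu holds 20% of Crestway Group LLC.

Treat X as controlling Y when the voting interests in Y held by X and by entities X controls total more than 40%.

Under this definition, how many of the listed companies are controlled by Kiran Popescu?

2

Kiran holds 74% of Corven, so Kiran controls Corven.
Kiran and Corven together hold 41% + 29% = 70% of Ridgeback, so Kiran controls Ridgeback.
No other company's threshold is met.
Kiran controls 2 companies.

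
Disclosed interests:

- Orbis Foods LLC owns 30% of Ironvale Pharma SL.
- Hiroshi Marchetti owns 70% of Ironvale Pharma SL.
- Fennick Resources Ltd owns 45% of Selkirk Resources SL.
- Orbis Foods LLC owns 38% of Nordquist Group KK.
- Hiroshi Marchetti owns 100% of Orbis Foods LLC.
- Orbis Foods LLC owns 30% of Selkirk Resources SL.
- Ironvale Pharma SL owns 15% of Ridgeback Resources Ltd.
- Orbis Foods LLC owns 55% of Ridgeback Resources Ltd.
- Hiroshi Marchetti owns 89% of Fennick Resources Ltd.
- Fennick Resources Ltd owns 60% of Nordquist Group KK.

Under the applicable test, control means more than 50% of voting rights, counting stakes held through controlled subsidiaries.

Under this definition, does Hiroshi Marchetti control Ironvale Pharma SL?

Hiroshi holds 100% of Orbis, so Hiroshi controls Orbis.
Orbis and Hiroshi together hold 30% + 70% = 100% of Ironvale, so Hiroshi controls Ironvale.

Yes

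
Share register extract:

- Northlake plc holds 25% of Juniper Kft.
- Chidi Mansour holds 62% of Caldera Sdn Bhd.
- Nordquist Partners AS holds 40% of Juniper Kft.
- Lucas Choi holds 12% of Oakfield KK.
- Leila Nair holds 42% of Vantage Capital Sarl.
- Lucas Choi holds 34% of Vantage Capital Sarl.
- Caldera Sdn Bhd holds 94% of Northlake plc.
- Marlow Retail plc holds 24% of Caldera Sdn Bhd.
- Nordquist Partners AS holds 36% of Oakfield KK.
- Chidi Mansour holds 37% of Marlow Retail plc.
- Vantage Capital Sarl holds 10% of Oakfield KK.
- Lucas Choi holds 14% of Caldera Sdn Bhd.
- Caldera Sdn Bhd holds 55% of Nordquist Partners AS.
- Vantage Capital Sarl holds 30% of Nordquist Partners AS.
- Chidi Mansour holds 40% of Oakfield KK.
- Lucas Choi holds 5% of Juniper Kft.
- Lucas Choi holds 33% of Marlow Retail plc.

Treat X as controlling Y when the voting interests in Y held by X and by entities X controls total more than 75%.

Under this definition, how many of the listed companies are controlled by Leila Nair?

Leila's largest direct stake is 42% in Vantage, which does not meet the threshold.
Leila controls 0 companies.

0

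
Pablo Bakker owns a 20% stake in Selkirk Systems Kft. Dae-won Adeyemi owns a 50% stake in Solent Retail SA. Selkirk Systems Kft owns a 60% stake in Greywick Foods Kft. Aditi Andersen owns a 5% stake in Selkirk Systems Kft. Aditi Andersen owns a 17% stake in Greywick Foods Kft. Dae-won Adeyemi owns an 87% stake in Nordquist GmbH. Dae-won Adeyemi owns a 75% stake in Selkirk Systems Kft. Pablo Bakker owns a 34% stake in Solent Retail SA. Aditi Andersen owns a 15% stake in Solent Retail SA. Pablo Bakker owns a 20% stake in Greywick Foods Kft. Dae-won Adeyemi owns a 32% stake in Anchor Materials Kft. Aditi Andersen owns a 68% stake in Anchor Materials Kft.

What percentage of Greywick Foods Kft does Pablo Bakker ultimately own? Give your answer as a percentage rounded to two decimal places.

32.00%

Pablo reaches Greywick along 2 paths.
Direct stake: 20% = 20%.
Via Selkirk: 20% × 60% = 12%.
Total: 20% + 12% = 32%.
Rounded: 32.00%.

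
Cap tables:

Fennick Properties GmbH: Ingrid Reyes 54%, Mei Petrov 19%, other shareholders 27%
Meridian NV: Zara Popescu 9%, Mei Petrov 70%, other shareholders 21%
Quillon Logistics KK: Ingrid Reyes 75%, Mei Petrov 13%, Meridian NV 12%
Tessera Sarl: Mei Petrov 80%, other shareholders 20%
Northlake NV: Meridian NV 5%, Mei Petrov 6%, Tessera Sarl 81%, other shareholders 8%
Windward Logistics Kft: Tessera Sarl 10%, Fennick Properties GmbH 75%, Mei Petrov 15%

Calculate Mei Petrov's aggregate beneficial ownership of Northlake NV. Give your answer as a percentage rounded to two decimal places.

Mei reaches Northlake along 3 paths.
Via Meridian: 70% × 5% = 3.5%.
Direct stake: 6% = 6%.
Via Tessera: 80% × 81% = 64.8%.
Total: 3.5% + 6% + 64.8% = 74.3%.
Rounded: 74.30%.

74.30%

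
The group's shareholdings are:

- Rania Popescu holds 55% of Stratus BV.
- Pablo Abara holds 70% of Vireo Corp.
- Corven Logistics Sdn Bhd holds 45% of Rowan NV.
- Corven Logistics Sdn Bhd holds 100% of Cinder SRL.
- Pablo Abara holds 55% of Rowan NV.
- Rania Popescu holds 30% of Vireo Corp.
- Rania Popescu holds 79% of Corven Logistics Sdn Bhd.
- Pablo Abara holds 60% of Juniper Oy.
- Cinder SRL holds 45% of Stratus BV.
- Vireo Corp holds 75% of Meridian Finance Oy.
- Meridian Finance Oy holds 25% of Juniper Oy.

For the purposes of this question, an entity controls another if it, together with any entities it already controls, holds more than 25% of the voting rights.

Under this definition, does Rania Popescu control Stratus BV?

Rania holds 79% of Corven, so Rania controls Corven.
Corven holds 100% of Cinder, so Rania controls Cinder.
Cinder and Rania together hold 45% + 55% = 100% of Stratus, so Rania controls Stratus.

Yes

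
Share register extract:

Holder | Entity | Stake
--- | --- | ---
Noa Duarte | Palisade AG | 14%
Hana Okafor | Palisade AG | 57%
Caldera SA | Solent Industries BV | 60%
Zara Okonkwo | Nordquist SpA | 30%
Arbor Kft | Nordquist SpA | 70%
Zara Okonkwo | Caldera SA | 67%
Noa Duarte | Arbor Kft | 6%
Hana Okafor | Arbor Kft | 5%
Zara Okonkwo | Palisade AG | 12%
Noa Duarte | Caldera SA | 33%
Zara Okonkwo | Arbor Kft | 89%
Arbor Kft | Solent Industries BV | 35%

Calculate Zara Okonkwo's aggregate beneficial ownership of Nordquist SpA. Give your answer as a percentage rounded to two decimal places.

92.30%

Zara reaches Nordquist along 2 paths.
Via Arbor: 89% × 70% = 62.3%.
Direct stake: 30% = 30%.
Total: 62.3% + 30% = 92.3%.
Rounded: 92.30%.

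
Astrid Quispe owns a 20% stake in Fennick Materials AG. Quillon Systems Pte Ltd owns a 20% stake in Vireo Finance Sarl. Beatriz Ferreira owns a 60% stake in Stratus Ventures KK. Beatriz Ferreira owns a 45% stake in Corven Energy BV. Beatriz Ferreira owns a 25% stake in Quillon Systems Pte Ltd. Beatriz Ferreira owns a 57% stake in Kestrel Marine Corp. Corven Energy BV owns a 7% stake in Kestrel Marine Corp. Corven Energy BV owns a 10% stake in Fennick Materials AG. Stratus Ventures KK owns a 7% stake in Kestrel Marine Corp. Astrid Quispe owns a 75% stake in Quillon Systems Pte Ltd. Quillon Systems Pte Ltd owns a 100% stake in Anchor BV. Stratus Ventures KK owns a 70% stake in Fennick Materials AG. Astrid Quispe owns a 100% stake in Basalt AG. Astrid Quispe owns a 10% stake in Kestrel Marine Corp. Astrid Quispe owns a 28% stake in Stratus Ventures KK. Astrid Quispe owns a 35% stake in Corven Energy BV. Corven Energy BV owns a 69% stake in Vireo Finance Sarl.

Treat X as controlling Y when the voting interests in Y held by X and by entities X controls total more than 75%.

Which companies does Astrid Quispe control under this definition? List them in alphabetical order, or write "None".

Astrid holds 100% of Basalt, so Astrid controls Basalt.
No other company's threshold is met.

Basalt AG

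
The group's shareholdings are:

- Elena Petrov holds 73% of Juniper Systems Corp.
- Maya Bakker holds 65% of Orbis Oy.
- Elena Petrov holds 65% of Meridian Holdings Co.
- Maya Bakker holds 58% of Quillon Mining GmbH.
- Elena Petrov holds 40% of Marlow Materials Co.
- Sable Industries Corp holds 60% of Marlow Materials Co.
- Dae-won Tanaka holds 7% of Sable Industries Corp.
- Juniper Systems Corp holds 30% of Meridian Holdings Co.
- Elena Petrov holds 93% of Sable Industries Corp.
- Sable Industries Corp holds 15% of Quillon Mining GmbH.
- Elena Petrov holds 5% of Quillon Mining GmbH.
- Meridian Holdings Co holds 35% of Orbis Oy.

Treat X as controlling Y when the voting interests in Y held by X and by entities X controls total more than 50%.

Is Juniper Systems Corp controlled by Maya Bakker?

Maya holds 58% of Quillon, so Maya controls Quillon.
Maya holds 65% of Orbis, so Maya controls Orbis.
Neither Maya nor any entity Maya controls holds any voting interest in Juniper.
So Maya does not control Juniper.

No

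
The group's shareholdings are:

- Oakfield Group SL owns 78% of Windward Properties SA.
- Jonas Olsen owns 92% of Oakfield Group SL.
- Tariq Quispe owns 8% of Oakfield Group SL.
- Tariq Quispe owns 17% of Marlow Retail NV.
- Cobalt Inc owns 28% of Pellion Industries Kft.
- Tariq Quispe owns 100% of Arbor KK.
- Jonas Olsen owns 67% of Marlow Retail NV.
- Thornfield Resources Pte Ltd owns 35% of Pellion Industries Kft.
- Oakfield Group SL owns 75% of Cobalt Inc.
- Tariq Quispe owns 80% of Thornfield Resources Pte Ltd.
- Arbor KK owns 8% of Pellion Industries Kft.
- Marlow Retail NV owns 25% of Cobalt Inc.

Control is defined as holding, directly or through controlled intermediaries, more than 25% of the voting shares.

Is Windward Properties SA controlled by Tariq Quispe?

No

Tariq holds 100% of Arbor, so Tariq controls Arbor.
Tariq holds 80% of Thornfield, so Tariq controls Thornfield.
Thornfield and Arbor together hold 35% + 8% = 43% of Pellion, so Tariq controls Pellion.
Neither Tariq nor any entity Tariq controls holds any voting interest in Windward.
So Tariq does not control Windward.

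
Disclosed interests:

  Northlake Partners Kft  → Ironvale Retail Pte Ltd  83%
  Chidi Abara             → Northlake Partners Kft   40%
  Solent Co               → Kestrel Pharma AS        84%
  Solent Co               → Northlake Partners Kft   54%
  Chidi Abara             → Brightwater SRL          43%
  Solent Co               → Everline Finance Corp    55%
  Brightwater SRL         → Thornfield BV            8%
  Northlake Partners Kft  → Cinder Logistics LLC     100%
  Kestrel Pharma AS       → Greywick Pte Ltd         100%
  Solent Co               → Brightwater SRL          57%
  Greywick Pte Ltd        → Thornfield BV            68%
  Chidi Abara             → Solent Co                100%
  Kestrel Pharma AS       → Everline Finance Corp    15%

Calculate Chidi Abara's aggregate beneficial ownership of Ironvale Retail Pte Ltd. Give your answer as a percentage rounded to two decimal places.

78.02%

Chidi reaches Ironvale along 2 paths.
Via Northlake: 40% × 83% = 33.2%.
Via Solent → Northlake: 100% × 54% × 83% = 44.82%.
Total: 33.2% + 44.82% = 78.02%.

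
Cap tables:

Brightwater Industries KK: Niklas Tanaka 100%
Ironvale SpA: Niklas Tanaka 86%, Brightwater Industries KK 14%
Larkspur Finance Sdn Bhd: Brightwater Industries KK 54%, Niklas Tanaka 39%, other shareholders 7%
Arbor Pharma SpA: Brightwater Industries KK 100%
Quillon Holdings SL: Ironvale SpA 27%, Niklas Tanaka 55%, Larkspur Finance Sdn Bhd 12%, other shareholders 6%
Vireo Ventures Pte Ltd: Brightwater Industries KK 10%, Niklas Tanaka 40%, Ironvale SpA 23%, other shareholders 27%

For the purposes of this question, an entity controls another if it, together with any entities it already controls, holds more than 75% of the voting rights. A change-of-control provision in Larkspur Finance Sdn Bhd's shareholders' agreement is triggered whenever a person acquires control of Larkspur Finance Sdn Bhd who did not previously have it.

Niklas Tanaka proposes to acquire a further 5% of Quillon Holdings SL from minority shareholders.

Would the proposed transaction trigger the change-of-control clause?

The purchase changes only Niklas's holdings, so Niklas is the only person who could newly come to control Larkspur.
Niklas holds 100% of Brightwater, so Niklas controls Brightwater.
Brightwater and Niklas together hold 54% + 39% = 93% of Larkspur, so Niklas controls Larkspur.
So Niklas already controls Larkspur before the transaction.
After the purchase, Niklas's direct stake in Quillon rises to 55% + 5% = 60%.
Niklas controlled Larkspur already, so this is not a new person acquiring control; every other person's position is unchanged or reduced.
No new person acquires control, so the clause is not triggered.

No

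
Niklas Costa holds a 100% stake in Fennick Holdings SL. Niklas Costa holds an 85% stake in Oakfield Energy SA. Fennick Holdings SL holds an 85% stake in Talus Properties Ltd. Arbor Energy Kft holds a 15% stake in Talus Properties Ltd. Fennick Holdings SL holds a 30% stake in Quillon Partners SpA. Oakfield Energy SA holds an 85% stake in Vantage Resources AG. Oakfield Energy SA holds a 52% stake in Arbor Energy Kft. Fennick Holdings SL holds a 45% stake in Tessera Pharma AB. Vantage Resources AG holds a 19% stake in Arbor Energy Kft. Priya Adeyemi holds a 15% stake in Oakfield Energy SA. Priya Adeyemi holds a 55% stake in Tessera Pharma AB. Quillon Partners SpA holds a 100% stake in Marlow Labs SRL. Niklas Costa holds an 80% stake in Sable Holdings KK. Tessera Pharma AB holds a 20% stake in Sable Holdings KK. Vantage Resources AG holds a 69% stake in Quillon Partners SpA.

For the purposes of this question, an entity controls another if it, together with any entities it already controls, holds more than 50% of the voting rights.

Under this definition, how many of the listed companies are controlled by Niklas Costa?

Niklas holds 85% of Oakfield, so Niklas controls Oakfield.
Niklas holds 100% of Fennick, so Niklas controls Fennick.
Oakfield holds 85% of Vantage, so Niklas controls Vantage.
Fennick and Vantage together hold 30% + 69% = 99% of Quillon, so Niklas controls Quillon.
Vantage and Oakfield together hold 19% + 52% = 71% of Arbor, so Niklas controls Arbor.
Quillon holds 100% of Marlow, so Niklas controls Marlow.
Arbor and Fennick together hold 15% + 85% = 100% of Talus, so Niklas controls Talus.
Niklas holds 80% of Sable, so Niklas controls Sable.
No other company's threshold is met.
Niklas controls 8 companies.

8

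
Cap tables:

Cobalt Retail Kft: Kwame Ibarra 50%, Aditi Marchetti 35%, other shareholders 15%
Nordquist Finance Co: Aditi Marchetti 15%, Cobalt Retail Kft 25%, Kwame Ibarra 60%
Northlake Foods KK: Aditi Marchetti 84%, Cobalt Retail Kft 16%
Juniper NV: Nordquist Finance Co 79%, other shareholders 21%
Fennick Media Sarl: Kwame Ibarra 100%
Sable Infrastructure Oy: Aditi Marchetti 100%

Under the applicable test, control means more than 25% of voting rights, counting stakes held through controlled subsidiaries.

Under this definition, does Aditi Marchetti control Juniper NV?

Aditi holds 35% of Cobalt, so Aditi controls Cobalt.
Aditi and Cobalt together hold 15% + 25% = 40% of Nordquist, so Aditi controls Nordquist.
Nordquist holds 79% of Juniper, so Aditi controls Juniper.

Yes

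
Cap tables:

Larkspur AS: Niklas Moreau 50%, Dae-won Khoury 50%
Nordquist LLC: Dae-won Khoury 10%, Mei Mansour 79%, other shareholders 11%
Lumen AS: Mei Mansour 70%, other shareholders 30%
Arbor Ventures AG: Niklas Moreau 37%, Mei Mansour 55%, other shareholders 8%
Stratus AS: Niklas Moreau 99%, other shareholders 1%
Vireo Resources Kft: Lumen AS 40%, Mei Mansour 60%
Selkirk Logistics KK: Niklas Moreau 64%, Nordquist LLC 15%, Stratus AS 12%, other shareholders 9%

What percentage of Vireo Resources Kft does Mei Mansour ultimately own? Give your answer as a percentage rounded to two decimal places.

88.00%

Mei reaches Vireo along 2 paths.
Via Lumen: 70% × 40% = 28%.
Direct stake: 60% = 60%.
Total: 28% + 60% = 88%.
Rounded: 88.00%.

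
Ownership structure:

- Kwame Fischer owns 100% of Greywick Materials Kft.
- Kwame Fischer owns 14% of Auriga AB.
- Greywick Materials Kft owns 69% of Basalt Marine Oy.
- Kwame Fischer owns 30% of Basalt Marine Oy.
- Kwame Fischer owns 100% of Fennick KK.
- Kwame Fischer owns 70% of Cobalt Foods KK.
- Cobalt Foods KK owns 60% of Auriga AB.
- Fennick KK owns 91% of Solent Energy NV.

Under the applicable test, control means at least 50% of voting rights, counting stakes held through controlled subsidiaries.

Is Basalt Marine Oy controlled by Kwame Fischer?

Kwame holds 100% of Greywick, so Kwame controls Greywick.
Kwame and Greywick together hold 30% + 69% = 99% of Basalt, so Kwame controls Basalt.

Yes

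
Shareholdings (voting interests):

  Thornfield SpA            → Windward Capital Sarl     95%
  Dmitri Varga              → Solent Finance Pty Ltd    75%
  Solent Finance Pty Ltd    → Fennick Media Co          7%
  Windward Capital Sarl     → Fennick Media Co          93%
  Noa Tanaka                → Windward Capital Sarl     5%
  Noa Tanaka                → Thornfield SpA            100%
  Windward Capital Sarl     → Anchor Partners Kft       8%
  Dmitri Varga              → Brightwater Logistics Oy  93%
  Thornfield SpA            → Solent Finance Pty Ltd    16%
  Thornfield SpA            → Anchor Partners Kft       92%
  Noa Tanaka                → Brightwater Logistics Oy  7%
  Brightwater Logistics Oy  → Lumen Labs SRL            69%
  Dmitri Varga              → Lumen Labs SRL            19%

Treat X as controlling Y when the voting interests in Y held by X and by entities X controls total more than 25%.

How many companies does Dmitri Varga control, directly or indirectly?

Dmitri holds 93% of Brightwater, so Dmitri controls Brightwater.
Dmitri and Brightwater together hold 19% + 69% = 88% of Lumen, so Dmitri controls Lumen.
Dmitri holds 75% of Solent, so Dmitri controls Solent.
No other company's threshold is met.
Dmitri controls 3 companies.

3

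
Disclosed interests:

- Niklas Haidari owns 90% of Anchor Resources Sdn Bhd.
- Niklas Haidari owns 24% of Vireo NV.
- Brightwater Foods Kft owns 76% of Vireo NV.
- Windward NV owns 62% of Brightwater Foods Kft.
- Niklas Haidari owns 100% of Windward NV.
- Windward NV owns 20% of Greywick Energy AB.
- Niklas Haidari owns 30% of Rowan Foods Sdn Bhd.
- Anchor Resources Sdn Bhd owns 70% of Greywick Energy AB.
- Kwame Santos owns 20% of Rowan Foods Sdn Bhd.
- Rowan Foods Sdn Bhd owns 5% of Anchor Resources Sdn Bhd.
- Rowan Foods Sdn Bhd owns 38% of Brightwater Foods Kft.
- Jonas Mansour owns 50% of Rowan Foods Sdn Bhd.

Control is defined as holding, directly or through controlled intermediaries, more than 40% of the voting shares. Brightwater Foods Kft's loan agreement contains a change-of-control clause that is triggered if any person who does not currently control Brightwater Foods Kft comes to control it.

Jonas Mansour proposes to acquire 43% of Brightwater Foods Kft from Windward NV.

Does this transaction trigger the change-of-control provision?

Yes

The purchase adds only to Jonas's holdings (Windward's stake shrinks), so Jonas is the only person who could newly come to control Brightwater.
Jonas holds 50% of Rowan, so Jonas controls Rowan.
In Brightwater, Jonas's side holds only 38%, not > 40%.
So before the transaction, Jonas does not control Brightwater.
After the purchase, Jonas holds 43% of Brightwater directly, and Windward's stake falls to 19%.
Rowan and Jonas together hold 38% + 43% = 81% of Brightwater, so Jonas controls Brightwater.
Jonas did not control Brightwater before and does after, so the clause is triggered.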